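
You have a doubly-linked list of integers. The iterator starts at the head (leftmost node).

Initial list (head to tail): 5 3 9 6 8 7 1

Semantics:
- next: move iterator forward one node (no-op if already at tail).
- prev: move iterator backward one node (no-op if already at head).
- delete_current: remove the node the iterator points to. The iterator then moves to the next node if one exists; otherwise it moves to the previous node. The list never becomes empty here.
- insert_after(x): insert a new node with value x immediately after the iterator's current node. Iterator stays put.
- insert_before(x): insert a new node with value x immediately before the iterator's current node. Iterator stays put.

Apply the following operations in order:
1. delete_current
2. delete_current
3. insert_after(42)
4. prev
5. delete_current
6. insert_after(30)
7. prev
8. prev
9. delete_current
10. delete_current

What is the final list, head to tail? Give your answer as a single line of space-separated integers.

Answer: 6 8 7 1

Derivation:
After 1 (delete_current): list=[3, 9, 6, 8, 7, 1] cursor@3
After 2 (delete_current): list=[9, 6, 8, 7, 1] cursor@9
After 3 (insert_after(42)): list=[9, 42, 6, 8, 7, 1] cursor@9
After 4 (prev): list=[9, 42, 6, 8, 7, 1] cursor@9
After 5 (delete_current): list=[42, 6, 8, 7, 1] cursor@42
After 6 (insert_after(30)): list=[42, 30, 6, 8, 7, 1] cursor@42
After 7 (prev): list=[42, 30, 6, 8, 7, 1] cursor@42
After 8 (prev): list=[42, 30, 6, 8, 7, 1] cursor@42
After 9 (delete_current): list=[30, 6, 8, 7, 1] cursor@30
After 10 (delete_current): list=[6, 8, 7, 1] cursor@6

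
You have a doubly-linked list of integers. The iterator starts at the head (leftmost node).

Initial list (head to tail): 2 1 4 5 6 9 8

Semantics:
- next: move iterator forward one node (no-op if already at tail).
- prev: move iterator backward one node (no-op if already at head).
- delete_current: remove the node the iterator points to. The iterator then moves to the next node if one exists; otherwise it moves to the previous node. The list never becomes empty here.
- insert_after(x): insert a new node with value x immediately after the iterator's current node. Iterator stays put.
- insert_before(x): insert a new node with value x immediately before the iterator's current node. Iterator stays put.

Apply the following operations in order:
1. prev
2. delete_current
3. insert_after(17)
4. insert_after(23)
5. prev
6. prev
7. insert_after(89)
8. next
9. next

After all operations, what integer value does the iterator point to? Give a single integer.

After 1 (prev): list=[2, 1, 4, 5, 6, 9, 8] cursor@2
After 2 (delete_current): list=[1, 4, 5, 6, 9, 8] cursor@1
After 3 (insert_after(17)): list=[1, 17, 4, 5, 6, 9, 8] cursor@1
After 4 (insert_after(23)): list=[1, 23, 17, 4, 5, 6, 9, 8] cursor@1
After 5 (prev): list=[1, 23, 17, 4, 5, 6, 9, 8] cursor@1
After 6 (prev): list=[1, 23, 17, 4, 5, 6, 9, 8] cursor@1
After 7 (insert_after(89)): list=[1, 89, 23, 17, 4, 5, 6, 9, 8] cursor@1
After 8 (next): list=[1, 89, 23, 17, 4, 5, 6, 9, 8] cursor@89
After 9 (next): list=[1, 89, 23, 17, 4, 5, 6, 9, 8] cursor@23

Answer: 23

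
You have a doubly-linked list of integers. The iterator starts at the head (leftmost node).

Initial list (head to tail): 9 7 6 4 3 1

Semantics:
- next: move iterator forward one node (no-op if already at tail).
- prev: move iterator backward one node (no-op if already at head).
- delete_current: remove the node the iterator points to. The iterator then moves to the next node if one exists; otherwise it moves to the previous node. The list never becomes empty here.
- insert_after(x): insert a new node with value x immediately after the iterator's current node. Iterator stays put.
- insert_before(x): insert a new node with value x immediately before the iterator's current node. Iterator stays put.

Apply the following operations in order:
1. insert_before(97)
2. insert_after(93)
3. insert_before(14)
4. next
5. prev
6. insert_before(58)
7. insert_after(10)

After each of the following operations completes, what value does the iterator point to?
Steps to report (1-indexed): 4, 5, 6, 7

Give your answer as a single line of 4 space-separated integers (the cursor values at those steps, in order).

After 1 (insert_before(97)): list=[97, 9, 7, 6, 4, 3, 1] cursor@9
After 2 (insert_after(93)): list=[97, 9, 93, 7, 6, 4, 3, 1] cursor@9
After 3 (insert_before(14)): list=[97, 14, 9, 93, 7, 6, 4, 3, 1] cursor@9
After 4 (next): list=[97, 14, 9, 93, 7, 6, 4, 3, 1] cursor@93
After 5 (prev): list=[97, 14, 9, 93, 7, 6, 4, 3, 1] cursor@9
After 6 (insert_before(58)): list=[97, 14, 58, 9, 93, 7, 6, 4, 3, 1] cursor@9
After 7 (insert_after(10)): list=[97, 14, 58, 9, 10, 93, 7, 6, 4, 3, 1] cursor@9

Answer: 93 9 9 9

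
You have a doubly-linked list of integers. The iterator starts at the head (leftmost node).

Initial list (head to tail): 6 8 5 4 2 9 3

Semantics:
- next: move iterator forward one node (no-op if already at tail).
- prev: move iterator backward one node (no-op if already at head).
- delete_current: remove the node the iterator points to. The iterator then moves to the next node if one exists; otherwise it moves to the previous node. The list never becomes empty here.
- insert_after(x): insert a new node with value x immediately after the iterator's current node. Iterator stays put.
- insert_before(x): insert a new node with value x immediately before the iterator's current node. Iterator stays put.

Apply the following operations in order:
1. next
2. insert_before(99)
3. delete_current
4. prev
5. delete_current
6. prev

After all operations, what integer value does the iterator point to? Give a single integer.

Answer: 6

Derivation:
After 1 (next): list=[6, 8, 5, 4, 2, 9, 3] cursor@8
After 2 (insert_before(99)): list=[6, 99, 8, 5, 4, 2, 9, 3] cursor@8
After 3 (delete_current): list=[6, 99, 5, 4, 2, 9, 3] cursor@5
After 4 (prev): list=[6, 99, 5, 4, 2, 9, 3] cursor@99
After 5 (delete_current): list=[6, 5, 4, 2, 9, 3] cursor@5
After 6 (prev): list=[6, 5, 4, 2, 9, 3] cursor@6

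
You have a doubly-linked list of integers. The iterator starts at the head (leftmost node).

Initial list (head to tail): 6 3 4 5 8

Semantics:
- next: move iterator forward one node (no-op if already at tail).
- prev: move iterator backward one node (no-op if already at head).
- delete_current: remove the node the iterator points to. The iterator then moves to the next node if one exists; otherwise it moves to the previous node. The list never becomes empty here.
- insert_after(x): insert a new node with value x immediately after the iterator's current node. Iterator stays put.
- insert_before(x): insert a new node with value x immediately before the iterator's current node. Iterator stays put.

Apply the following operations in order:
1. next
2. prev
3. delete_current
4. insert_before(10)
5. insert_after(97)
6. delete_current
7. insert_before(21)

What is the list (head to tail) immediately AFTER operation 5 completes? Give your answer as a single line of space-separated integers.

After 1 (next): list=[6, 3, 4, 5, 8] cursor@3
After 2 (prev): list=[6, 3, 4, 5, 8] cursor@6
After 3 (delete_current): list=[3, 4, 5, 8] cursor@3
After 4 (insert_before(10)): list=[10, 3, 4, 5, 8] cursor@3
After 5 (insert_after(97)): list=[10, 3, 97, 4, 5, 8] cursor@3

Answer: 10 3 97 4 5 8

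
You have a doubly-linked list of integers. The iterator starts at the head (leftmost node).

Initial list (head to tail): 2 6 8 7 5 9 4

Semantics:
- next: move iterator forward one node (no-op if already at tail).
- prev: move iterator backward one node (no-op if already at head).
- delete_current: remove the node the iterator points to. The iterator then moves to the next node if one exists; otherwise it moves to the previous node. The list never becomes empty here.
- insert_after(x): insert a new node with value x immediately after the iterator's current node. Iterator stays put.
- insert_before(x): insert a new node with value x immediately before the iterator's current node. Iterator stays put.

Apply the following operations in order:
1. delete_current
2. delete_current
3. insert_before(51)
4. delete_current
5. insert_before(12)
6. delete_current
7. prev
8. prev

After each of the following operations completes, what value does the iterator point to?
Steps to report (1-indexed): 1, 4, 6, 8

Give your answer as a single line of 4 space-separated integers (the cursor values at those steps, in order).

Answer: 6 7 5 51

Derivation:
After 1 (delete_current): list=[6, 8, 7, 5, 9, 4] cursor@6
After 2 (delete_current): list=[8, 7, 5, 9, 4] cursor@8
After 3 (insert_before(51)): list=[51, 8, 7, 5, 9, 4] cursor@8
After 4 (delete_current): list=[51, 7, 5, 9, 4] cursor@7
After 5 (insert_before(12)): list=[51, 12, 7, 5, 9, 4] cursor@7
After 6 (delete_current): list=[51, 12, 5, 9, 4] cursor@5
After 7 (prev): list=[51, 12, 5, 9, 4] cursor@12
After 8 (prev): list=[51, 12, 5, 9, 4] cursor@51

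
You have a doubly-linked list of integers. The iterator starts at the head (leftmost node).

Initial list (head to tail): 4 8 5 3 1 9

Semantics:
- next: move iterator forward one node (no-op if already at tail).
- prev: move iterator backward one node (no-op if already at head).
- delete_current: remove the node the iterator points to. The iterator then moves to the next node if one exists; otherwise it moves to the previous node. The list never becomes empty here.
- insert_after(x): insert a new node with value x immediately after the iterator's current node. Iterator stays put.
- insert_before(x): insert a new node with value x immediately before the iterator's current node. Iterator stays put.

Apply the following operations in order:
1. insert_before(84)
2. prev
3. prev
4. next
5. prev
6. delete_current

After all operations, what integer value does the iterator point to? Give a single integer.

After 1 (insert_before(84)): list=[84, 4, 8, 5, 3, 1, 9] cursor@4
After 2 (prev): list=[84, 4, 8, 5, 3, 1, 9] cursor@84
After 3 (prev): list=[84, 4, 8, 5, 3, 1, 9] cursor@84
After 4 (next): list=[84, 4, 8, 5, 3, 1, 9] cursor@4
After 5 (prev): list=[84, 4, 8, 5, 3, 1, 9] cursor@84
After 6 (delete_current): list=[4, 8, 5, 3, 1, 9] cursor@4

Answer: 4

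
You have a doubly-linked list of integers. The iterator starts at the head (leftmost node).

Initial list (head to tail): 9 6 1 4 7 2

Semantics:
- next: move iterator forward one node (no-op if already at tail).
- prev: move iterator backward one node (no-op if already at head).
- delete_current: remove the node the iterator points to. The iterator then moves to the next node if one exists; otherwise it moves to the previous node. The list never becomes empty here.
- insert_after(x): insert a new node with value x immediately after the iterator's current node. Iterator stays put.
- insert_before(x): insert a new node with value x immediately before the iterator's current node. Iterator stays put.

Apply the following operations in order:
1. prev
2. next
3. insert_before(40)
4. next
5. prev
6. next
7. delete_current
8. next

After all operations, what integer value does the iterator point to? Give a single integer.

Answer: 7

Derivation:
After 1 (prev): list=[9, 6, 1, 4, 7, 2] cursor@9
After 2 (next): list=[9, 6, 1, 4, 7, 2] cursor@6
After 3 (insert_before(40)): list=[9, 40, 6, 1, 4, 7, 2] cursor@6
After 4 (next): list=[9, 40, 6, 1, 4, 7, 2] cursor@1
After 5 (prev): list=[9, 40, 6, 1, 4, 7, 2] cursor@6
After 6 (next): list=[9, 40, 6, 1, 4, 7, 2] cursor@1
After 7 (delete_current): list=[9, 40, 6, 4, 7, 2] cursor@4
After 8 (next): list=[9, 40, 6, 4, 7, 2] cursor@7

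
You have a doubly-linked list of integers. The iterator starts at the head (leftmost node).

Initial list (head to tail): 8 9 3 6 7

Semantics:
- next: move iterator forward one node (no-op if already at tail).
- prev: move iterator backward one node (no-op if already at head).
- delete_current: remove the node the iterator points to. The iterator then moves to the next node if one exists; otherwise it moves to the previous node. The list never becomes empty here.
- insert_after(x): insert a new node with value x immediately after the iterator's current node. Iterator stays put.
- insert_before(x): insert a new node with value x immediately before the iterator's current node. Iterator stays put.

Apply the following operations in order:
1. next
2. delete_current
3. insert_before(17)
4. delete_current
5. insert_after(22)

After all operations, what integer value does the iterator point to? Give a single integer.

Answer: 6

Derivation:
After 1 (next): list=[8, 9, 3, 6, 7] cursor@9
After 2 (delete_current): list=[8, 3, 6, 7] cursor@3
After 3 (insert_before(17)): list=[8, 17, 3, 6, 7] cursor@3
After 4 (delete_current): list=[8, 17, 6, 7] cursor@6
After 5 (insert_after(22)): list=[8, 17, 6, 22, 7] cursor@6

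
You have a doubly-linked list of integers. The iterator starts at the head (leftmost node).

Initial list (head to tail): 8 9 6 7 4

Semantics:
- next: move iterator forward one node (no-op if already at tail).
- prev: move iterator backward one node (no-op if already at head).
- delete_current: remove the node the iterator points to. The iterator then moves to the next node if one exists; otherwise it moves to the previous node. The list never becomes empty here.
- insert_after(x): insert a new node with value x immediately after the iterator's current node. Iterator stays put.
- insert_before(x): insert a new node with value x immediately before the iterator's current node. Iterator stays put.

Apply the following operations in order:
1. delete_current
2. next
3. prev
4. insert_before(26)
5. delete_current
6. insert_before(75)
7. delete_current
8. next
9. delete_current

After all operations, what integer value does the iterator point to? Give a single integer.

After 1 (delete_current): list=[9, 6, 7, 4] cursor@9
After 2 (next): list=[9, 6, 7, 4] cursor@6
After 3 (prev): list=[9, 6, 7, 4] cursor@9
After 4 (insert_before(26)): list=[26, 9, 6, 7, 4] cursor@9
After 5 (delete_current): list=[26, 6, 7, 4] cursor@6
After 6 (insert_before(75)): list=[26, 75, 6, 7, 4] cursor@6
After 7 (delete_current): list=[26, 75, 7, 4] cursor@7
After 8 (next): list=[26, 75, 7, 4] cursor@4
After 9 (delete_current): list=[26, 75, 7] cursor@7

Answer: 7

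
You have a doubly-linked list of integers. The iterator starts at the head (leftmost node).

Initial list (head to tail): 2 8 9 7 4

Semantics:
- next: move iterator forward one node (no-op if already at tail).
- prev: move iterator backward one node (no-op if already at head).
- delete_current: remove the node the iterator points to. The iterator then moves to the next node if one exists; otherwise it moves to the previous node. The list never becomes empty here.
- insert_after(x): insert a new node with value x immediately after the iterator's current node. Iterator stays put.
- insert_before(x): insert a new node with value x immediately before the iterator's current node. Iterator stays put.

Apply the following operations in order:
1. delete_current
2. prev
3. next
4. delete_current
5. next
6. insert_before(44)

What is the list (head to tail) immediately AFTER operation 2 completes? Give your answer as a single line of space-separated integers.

Answer: 8 9 7 4

Derivation:
After 1 (delete_current): list=[8, 9, 7, 4] cursor@8
After 2 (prev): list=[8, 9, 7, 4] cursor@8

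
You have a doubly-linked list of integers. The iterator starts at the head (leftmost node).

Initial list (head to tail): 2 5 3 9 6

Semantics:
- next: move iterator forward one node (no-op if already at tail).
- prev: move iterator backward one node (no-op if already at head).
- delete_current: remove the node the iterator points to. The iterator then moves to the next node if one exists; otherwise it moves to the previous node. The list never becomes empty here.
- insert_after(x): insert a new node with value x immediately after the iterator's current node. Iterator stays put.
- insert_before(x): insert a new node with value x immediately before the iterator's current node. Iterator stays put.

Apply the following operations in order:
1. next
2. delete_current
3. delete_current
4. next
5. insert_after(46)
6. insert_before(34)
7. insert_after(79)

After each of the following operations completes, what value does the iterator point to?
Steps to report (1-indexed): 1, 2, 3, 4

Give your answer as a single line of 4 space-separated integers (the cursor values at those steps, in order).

Answer: 5 3 9 6

Derivation:
After 1 (next): list=[2, 5, 3, 9, 6] cursor@5
After 2 (delete_current): list=[2, 3, 9, 6] cursor@3
After 3 (delete_current): list=[2, 9, 6] cursor@9
After 4 (next): list=[2, 9, 6] cursor@6
After 5 (insert_after(46)): list=[2, 9, 6, 46] cursor@6
After 6 (insert_before(34)): list=[2, 9, 34, 6, 46] cursor@6
After 7 (insert_after(79)): list=[2, 9, 34, 6, 79, 46] cursor@6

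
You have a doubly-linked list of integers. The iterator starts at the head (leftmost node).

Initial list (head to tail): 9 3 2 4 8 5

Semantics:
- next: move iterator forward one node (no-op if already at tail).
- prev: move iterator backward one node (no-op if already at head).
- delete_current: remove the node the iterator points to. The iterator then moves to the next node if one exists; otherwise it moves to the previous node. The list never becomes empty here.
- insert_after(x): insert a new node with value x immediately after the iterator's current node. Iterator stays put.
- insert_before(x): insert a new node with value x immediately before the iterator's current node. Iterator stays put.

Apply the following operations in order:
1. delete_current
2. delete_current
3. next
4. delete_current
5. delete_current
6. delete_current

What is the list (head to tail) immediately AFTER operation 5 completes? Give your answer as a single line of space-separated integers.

After 1 (delete_current): list=[3, 2, 4, 8, 5] cursor@3
After 2 (delete_current): list=[2, 4, 8, 5] cursor@2
After 3 (next): list=[2, 4, 8, 5] cursor@4
After 4 (delete_current): list=[2, 8, 5] cursor@8
After 5 (delete_current): list=[2, 5] cursor@5

Answer: 2 5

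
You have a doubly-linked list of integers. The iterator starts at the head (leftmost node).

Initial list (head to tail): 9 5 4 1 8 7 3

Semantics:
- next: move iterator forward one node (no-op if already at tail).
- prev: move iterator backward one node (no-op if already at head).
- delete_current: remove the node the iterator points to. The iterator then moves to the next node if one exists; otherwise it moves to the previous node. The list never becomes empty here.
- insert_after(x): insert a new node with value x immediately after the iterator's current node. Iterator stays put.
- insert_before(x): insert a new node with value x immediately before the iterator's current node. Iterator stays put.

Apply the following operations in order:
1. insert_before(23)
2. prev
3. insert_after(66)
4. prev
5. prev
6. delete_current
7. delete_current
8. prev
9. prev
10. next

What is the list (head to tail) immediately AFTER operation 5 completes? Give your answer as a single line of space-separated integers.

After 1 (insert_before(23)): list=[23, 9, 5, 4, 1, 8, 7, 3] cursor@9
After 2 (prev): list=[23, 9, 5, 4, 1, 8, 7, 3] cursor@23
After 3 (insert_after(66)): list=[23, 66, 9, 5, 4, 1, 8, 7, 3] cursor@23
After 4 (prev): list=[23, 66, 9, 5, 4, 1, 8, 7, 3] cursor@23
After 5 (prev): list=[23, 66, 9, 5, 4, 1, 8, 7, 3] cursor@23

Answer: 23 66 9 5 4 1 8 7 3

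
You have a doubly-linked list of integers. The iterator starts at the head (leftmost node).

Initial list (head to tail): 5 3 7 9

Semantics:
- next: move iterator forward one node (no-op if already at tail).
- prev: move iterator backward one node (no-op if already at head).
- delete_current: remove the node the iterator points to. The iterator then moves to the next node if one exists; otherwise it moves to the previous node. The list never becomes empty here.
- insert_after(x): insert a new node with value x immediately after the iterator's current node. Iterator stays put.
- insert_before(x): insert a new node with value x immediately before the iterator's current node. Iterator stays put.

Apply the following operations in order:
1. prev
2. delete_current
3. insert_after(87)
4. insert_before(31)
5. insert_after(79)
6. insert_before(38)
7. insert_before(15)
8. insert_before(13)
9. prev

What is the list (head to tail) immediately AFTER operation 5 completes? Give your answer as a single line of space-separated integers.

After 1 (prev): list=[5, 3, 7, 9] cursor@5
After 2 (delete_current): list=[3, 7, 9] cursor@3
After 3 (insert_after(87)): list=[3, 87, 7, 9] cursor@3
After 4 (insert_before(31)): list=[31, 3, 87, 7, 9] cursor@3
After 5 (insert_after(79)): list=[31, 3, 79, 87, 7, 9] cursor@3

Answer: 31 3 79 87 7 9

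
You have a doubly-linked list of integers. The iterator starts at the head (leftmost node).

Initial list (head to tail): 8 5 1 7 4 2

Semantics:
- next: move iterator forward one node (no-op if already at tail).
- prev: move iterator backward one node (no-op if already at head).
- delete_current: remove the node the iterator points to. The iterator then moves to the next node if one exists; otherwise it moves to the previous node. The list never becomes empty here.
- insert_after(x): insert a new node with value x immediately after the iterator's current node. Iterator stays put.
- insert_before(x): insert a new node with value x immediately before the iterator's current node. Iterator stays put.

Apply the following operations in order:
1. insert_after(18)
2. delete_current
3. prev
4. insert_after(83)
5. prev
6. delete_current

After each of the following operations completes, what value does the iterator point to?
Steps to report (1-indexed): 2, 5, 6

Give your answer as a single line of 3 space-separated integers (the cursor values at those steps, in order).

Answer: 18 18 83

Derivation:
After 1 (insert_after(18)): list=[8, 18, 5, 1, 7, 4, 2] cursor@8
After 2 (delete_current): list=[18, 5, 1, 7, 4, 2] cursor@18
After 3 (prev): list=[18, 5, 1, 7, 4, 2] cursor@18
After 4 (insert_after(83)): list=[18, 83, 5, 1, 7, 4, 2] cursor@18
After 5 (prev): list=[18, 83, 5, 1, 7, 4, 2] cursor@18
After 6 (delete_current): list=[83, 5, 1, 7, 4, 2] cursor@83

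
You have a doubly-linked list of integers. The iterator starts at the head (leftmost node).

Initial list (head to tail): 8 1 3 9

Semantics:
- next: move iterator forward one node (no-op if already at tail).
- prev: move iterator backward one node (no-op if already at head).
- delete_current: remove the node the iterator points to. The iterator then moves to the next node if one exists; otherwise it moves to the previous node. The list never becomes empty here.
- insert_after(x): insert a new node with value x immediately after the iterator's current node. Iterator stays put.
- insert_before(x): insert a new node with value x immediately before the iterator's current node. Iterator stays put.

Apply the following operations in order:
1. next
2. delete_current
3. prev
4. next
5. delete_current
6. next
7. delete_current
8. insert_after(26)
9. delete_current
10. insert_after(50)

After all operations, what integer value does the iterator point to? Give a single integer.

Answer: 26

Derivation:
After 1 (next): list=[8, 1, 3, 9] cursor@1
After 2 (delete_current): list=[8, 3, 9] cursor@3
After 3 (prev): list=[8, 3, 9] cursor@8
After 4 (next): list=[8, 3, 9] cursor@3
After 5 (delete_current): list=[8, 9] cursor@9
After 6 (next): list=[8, 9] cursor@9
After 7 (delete_current): list=[8] cursor@8
After 8 (insert_after(26)): list=[8, 26] cursor@8
After 9 (delete_current): list=[26] cursor@26
After 10 (insert_after(50)): list=[26, 50] cursor@26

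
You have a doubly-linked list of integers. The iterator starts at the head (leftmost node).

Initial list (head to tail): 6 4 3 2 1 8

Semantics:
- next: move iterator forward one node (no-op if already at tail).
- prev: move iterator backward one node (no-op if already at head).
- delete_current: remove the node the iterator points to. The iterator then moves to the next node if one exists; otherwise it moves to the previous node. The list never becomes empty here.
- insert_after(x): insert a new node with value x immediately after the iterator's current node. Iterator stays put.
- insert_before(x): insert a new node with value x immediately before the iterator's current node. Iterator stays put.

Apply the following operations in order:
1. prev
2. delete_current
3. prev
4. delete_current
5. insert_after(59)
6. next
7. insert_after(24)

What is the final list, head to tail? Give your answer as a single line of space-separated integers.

After 1 (prev): list=[6, 4, 3, 2, 1, 8] cursor@6
After 2 (delete_current): list=[4, 3, 2, 1, 8] cursor@4
After 3 (prev): list=[4, 3, 2, 1, 8] cursor@4
After 4 (delete_current): list=[3, 2, 1, 8] cursor@3
After 5 (insert_after(59)): list=[3, 59, 2, 1, 8] cursor@3
After 6 (next): list=[3, 59, 2, 1, 8] cursor@59
After 7 (insert_after(24)): list=[3, 59, 24, 2, 1, 8] cursor@59

Answer: 3 59 24 2 1 8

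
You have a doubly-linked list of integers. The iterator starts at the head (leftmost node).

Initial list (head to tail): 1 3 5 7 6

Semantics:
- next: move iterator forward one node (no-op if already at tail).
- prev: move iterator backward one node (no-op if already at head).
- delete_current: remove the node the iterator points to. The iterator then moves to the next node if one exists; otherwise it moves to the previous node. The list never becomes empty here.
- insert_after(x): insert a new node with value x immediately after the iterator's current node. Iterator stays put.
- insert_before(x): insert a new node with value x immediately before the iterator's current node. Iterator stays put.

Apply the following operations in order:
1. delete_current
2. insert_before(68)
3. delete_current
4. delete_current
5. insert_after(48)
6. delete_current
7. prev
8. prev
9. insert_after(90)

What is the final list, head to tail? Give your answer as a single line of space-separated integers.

After 1 (delete_current): list=[3, 5, 7, 6] cursor@3
After 2 (insert_before(68)): list=[68, 3, 5, 7, 6] cursor@3
After 3 (delete_current): list=[68, 5, 7, 6] cursor@5
After 4 (delete_current): list=[68, 7, 6] cursor@7
After 5 (insert_after(48)): list=[68, 7, 48, 6] cursor@7
After 6 (delete_current): list=[68, 48, 6] cursor@48
After 7 (prev): list=[68, 48, 6] cursor@68
After 8 (prev): list=[68, 48, 6] cursor@68
After 9 (insert_after(90)): list=[68, 90, 48, 6] cursor@68

Answer: 68 90 48 6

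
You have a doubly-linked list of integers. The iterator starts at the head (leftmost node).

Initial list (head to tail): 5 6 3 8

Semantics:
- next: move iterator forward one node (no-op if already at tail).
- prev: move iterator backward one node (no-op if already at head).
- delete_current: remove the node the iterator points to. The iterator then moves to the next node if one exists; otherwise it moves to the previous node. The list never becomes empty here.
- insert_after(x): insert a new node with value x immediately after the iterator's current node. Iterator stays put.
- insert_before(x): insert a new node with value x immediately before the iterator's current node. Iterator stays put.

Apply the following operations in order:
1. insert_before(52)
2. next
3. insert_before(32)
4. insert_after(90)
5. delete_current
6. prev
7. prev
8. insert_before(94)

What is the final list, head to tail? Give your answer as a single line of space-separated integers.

After 1 (insert_before(52)): list=[52, 5, 6, 3, 8] cursor@5
After 2 (next): list=[52, 5, 6, 3, 8] cursor@6
After 3 (insert_before(32)): list=[52, 5, 32, 6, 3, 8] cursor@6
After 4 (insert_after(90)): list=[52, 5, 32, 6, 90, 3, 8] cursor@6
After 5 (delete_current): list=[52, 5, 32, 90, 3, 8] cursor@90
After 6 (prev): list=[52, 5, 32, 90, 3, 8] cursor@32
After 7 (prev): list=[52, 5, 32, 90, 3, 8] cursor@5
After 8 (insert_before(94)): list=[52, 94, 5, 32, 90, 3, 8] cursor@5

Answer: 52 94 5 32 90 3 8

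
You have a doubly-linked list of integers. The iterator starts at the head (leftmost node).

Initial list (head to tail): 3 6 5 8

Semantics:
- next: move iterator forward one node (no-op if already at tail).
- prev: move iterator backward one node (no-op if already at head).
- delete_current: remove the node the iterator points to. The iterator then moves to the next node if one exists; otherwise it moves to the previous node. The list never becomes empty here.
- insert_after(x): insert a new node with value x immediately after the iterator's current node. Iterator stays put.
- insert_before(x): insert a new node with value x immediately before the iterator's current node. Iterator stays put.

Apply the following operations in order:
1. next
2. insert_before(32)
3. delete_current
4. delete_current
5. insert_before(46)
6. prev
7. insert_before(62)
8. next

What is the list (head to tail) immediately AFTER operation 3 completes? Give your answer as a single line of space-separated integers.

Answer: 3 32 5 8

Derivation:
After 1 (next): list=[3, 6, 5, 8] cursor@6
After 2 (insert_before(32)): list=[3, 32, 6, 5, 8] cursor@6
After 3 (delete_current): list=[3, 32, 5, 8] cursor@5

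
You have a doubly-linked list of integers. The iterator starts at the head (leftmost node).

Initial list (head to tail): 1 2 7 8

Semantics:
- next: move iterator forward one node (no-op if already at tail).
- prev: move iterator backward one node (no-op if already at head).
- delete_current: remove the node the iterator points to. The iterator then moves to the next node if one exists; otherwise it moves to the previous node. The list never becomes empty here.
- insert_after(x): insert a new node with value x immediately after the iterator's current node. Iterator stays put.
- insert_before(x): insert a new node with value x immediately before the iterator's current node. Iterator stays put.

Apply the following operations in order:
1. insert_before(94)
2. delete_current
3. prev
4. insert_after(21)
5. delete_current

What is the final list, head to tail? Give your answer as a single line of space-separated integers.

Answer: 21 2 7 8

Derivation:
After 1 (insert_before(94)): list=[94, 1, 2, 7, 8] cursor@1
After 2 (delete_current): list=[94, 2, 7, 8] cursor@2
After 3 (prev): list=[94, 2, 7, 8] cursor@94
After 4 (insert_after(21)): list=[94, 21, 2, 7, 8] cursor@94
After 5 (delete_current): list=[21, 2, 7, 8] cursor@21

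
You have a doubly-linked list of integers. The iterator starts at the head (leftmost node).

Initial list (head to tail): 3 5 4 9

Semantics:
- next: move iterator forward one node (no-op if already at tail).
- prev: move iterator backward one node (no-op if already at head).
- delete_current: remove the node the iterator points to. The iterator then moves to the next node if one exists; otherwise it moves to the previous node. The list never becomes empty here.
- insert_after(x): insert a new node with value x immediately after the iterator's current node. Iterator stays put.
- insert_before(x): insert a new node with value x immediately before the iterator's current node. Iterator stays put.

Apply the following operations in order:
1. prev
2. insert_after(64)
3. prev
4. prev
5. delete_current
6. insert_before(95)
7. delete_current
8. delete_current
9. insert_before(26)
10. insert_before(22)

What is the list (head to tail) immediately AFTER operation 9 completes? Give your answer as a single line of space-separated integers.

After 1 (prev): list=[3, 5, 4, 9] cursor@3
After 2 (insert_after(64)): list=[3, 64, 5, 4, 9] cursor@3
After 3 (prev): list=[3, 64, 5, 4, 9] cursor@3
After 4 (prev): list=[3, 64, 5, 4, 9] cursor@3
After 5 (delete_current): list=[64, 5, 4, 9] cursor@64
After 6 (insert_before(95)): list=[95, 64, 5, 4, 9] cursor@64
After 7 (delete_current): list=[95, 5, 4, 9] cursor@5
After 8 (delete_current): list=[95, 4, 9] cursor@4
After 9 (insert_before(26)): list=[95, 26, 4, 9] cursor@4

Answer: 95 26 4 9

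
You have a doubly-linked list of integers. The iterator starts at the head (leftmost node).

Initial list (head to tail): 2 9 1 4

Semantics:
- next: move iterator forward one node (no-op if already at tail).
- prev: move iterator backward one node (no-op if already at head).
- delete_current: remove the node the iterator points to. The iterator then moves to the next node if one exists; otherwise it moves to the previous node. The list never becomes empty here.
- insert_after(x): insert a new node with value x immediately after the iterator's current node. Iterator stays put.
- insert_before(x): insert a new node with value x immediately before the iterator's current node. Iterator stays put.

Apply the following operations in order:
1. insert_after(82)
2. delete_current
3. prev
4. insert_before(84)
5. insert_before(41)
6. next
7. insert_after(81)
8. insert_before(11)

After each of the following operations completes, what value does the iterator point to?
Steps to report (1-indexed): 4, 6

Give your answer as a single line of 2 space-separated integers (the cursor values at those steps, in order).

After 1 (insert_after(82)): list=[2, 82, 9, 1, 4] cursor@2
After 2 (delete_current): list=[82, 9, 1, 4] cursor@82
After 3 (prev): list=[82, 9, 1, 4] cursor@82
After 4 (insert_before(84)): list=[84, 82, 9, 1, 4] cursor@82
After 5 (insert_before(41)): list=[84, 41, 82, 9, 1, 4] cursor@82
After 6 (next): list=[84, 41, 82, 9, 1, 4] cursor@9
After 7 (insert_after(81)): list=[84, 41, 82, 9, 81, 1, 4] cursor@9
After 8 (insert_before(11)): list=[84, 41, 82, 11, 9, 81, 1, 4] cursor@9

Answer: 82 9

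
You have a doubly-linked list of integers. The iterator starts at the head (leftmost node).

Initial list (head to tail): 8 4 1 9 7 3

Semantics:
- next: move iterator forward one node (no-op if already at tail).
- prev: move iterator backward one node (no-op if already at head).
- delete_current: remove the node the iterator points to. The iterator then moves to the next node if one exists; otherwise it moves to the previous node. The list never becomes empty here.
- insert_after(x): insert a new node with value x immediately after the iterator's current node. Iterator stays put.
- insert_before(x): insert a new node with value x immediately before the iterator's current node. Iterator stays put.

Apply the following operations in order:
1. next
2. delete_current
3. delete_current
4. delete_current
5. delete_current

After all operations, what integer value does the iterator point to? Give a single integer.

Answer: 3

Derivation:
After 1 (next): list=[8, 4, 1, 9, 7, 3] cursor@4
After 2 (delete_current): list=[8, 1, 9, 7, 3] cursor@1
After 3 (delete_current): list=[8, 9, 7, 3] cursor@9
After 4 (delete_current): list=[8, 7, 3] cursor@7
After 5 (delete_current): list=[8, 3] cursor@3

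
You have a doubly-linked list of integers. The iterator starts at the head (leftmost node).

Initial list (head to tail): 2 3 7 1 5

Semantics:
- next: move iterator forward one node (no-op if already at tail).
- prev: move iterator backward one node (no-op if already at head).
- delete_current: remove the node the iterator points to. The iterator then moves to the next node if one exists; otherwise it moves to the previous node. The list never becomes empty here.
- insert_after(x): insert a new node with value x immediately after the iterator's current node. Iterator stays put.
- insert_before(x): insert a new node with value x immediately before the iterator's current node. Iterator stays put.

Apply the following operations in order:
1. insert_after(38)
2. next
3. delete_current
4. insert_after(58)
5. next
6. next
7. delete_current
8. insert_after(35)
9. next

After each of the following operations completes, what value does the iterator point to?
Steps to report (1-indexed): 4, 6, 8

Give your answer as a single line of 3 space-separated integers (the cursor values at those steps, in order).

After 1 (insert_after(38)): list=[2, 38, 3, 7, 1, 5] cursor@2
After 2 (next): list=[2, 38, 3, 7, 1, 5] cursor@38
After 3 (delete_current): list=[2, 3, 7, 1, 5] cursor@3
After 4 (insert_after(58)): list=[2, 3, 58, 7, 1, 5] cursor@3
After 5 (next): list=[2, 3, 58, 7, 1, 5] cursor@58
After 6 (next): list=[2, 3, 58, 7, 1, 5] cursor@7
After 7 (delete_current): list=[2, 3, 58, 1, 5] cursor@1
After 8 (insert_after(35)): list=[2, 3, 58, 1, 35, 5] cursor@1
After 9 (next): list=[2, 3, 58, 1, 35, 5] cursor@35

Answer: 3 7 1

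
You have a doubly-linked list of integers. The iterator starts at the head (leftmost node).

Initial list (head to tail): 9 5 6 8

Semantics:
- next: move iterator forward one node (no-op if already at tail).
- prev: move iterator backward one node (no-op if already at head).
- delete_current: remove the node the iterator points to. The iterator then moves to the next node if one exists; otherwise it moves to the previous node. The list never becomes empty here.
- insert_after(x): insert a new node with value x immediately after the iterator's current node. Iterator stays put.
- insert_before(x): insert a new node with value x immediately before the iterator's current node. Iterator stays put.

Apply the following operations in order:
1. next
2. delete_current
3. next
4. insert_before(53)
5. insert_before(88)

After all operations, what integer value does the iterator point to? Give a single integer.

After 1 (next): list=[9, 5, 6, 8] cursor@5
After 2 (delete_current): list=[9, 6, 8] cursor@6
After 3 (next): list=[9, 6, 8] cursor@8
After 4 (insert_before(53)): list=[9, 6, 53, 8] cursor@8
After 5 (insert_before(88)): list=[9, 6, 53, 88, 8] cursor@8

Answer: 8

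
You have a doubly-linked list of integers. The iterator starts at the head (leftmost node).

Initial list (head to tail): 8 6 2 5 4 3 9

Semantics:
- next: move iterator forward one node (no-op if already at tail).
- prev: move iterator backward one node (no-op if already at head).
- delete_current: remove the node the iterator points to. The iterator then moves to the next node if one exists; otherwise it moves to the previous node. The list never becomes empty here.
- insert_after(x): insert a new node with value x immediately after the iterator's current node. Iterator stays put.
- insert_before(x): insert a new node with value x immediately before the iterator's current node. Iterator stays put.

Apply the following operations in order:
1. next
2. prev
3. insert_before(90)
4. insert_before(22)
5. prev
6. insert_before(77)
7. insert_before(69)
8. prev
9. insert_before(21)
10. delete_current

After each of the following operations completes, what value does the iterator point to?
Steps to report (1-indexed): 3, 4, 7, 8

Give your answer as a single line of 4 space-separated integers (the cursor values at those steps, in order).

Answer: 8 8 22 69

Derivation:
After 1 (next): list=[8, 6, 2, 5, 4, 3, 9] cursor@6
After 2 (prev): list=[8, 6, 2, 5, 4, 3, 9] cursor@8
After 3 (insert_before(90)): list=[90, 8, 6, 2, 5, 4, 3, 9] cursor@8
After 4 (insert_before(22)): list=[90, 22, 8, 6, 2, 5, 4, 3, 9] cursor@8
After 5 (prev): list=[90, 22, 8, 6, 2, 5, 4, 3, 9] cursor@22
After 6 (insert_before(77)): list=[90, 77, 22, 8, 6, 2, 5, 4, 3, 9] cursor@22
After 7 (insert_before(69)): list=[90, 77, 69, 22, 8, 6, 2, 5, 4, 3, 9] cursor@22
After 8 (prev): list=[90, 77, 69, 22, 8, 6, 2, 5, 4, 3, 9] cursor@69
After 9 (insert_before(21)): list=[90, 77, 21, 69, 22, 8, 6, 2, 5, 4, 3, 9] cursor@69
After 10 (delete_current): list=[90, 77, 21, 22, 8, 6, 2, 5, 4, 3, 9] cursor@22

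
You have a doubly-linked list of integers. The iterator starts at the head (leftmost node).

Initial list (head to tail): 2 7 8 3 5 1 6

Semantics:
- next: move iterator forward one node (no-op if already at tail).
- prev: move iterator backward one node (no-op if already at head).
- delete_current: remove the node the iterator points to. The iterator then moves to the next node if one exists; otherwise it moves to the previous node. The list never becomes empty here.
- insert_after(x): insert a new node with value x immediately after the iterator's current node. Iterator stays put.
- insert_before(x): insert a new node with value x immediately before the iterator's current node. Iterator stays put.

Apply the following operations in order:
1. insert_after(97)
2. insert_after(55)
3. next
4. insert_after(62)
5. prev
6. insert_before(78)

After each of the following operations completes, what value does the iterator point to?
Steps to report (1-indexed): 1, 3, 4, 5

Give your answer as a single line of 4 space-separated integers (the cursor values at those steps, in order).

After 1 (insert_after(97)): list=[2, 97, 7, 8, 3, 5, 1, 6] cursor@2
After 2 (insert_after(55)): list=[2, 55, 97, 7, 8, 3, 5, 1, 6] cursor@2
After 3 (next): list=[2, 55, 97, 7, 8, 3, 5, 1, 6] cursor@55
After 4 (insert_after(62)): list=[2, 55, 62, 97, 7, 8, 3, 5, 1, 6] cursor@55
After 5 (prev): list=[2, 55, 62, 97, 7, 8, 3, 5, 1, 6] cursor@2
After 6 (insert_before(78)): list=[78, 2, 55, 62, 97, 7, 8, 3, 5, 1, 6] cursor@2

Answer: 2 55 55 2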